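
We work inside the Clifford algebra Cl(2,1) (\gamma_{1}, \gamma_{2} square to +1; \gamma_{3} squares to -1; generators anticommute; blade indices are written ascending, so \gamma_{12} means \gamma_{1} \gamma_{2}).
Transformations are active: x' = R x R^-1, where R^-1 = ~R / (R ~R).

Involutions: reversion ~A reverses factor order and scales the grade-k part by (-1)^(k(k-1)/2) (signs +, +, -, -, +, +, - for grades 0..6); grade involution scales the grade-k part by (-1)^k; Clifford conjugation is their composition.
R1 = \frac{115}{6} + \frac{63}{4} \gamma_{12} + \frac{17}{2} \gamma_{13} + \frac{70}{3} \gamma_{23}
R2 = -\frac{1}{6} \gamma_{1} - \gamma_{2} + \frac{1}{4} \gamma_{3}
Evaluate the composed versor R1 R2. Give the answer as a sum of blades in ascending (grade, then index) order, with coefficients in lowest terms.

Distribute over the terms of R2 (each basis-blade product reordered to ascending indices, repeated generators contracted through their squares):
R1 (-\frac{1}{6} \gamma_{1}) = -\frac{115}{36} \gamma_{1} + \frac{21}{8} \gamma_{2} + \frac{17}{12} \gamma_{3} - \frac{35}{9} \gamma_{123}
R1 (-\gamma_{2}) = -\frac{63}{4} \gamma_{1} - \frac{115}{6} \gamma_{2} + \frac{70}{3} \gamma_{3} + \frac{17}{2} \gamma_{123}
R1 (\frac{1}{4} \gamma_{3}) = -\frac{17}{8} \gamma_{1} - \frac{35}{6} \gamma_{2} + \frac{115}{24} \gamma_{3} + \frac{63}{16} \gamma_{123}
Summing the partial products and collecting blades:
Answer: -\frac{1517}{72} \gamma_{1} - \frac{179}{8} \gamma_{2} + \frac{709}{24} \gamma_{3} + \frac{1231}{144} \gamma_{123}


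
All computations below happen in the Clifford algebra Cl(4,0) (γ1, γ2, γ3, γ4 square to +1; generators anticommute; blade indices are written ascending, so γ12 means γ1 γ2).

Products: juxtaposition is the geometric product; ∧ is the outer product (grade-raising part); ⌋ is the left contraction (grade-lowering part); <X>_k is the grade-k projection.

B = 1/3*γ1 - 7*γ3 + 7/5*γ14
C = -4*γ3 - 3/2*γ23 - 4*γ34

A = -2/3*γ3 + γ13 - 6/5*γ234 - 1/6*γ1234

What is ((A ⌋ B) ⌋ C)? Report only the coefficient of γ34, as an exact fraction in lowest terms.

step 1: 14/3
step 2: -56/3*γ3 - 7*γ23 - 56/3*γ34
Answer: -56/3


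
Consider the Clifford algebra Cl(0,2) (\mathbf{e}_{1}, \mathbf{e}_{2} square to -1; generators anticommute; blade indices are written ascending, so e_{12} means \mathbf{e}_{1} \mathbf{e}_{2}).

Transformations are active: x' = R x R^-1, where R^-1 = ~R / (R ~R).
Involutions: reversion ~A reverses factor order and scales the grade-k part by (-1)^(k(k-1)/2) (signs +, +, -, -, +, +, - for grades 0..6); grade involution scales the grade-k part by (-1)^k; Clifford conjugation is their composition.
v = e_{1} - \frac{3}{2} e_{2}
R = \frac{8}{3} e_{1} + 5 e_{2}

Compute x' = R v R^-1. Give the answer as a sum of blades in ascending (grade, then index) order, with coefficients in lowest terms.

~R = \frac{8}{3} e_{1} + 5 e_{2}, and R ~R = -\frac{289}{9}, so R^-1 = ~R / (-\frac{289}{9}).
R v = \frac{29}{6} - 9 e_{12}
Answer: -\frac{521}{289} e_{1} - \frac{3}{578} e_{2}


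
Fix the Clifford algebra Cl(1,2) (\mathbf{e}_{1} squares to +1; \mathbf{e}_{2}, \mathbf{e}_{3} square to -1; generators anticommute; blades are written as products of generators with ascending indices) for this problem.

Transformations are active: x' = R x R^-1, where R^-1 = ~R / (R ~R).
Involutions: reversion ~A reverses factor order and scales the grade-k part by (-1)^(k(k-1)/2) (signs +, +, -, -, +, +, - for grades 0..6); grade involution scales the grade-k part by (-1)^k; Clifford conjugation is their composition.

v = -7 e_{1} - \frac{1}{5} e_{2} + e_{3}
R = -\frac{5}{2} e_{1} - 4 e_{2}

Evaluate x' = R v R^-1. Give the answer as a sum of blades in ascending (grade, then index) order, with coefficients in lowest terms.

~R = -\frac{5}{2} e_{1} - 4 e_{2}, and R ~R = -\frac{39}{4}, so R^-1 = ~R / (-\frac{39}{4}).
R v = \frac{167}{10} - \frac{55}{2} e_{1} e_{2} - \frac{5}{2} e_{1} e_{3} - 4 e_{2} e_{3}
Answer: \frac{607}{39} e_{1} + \frac{2711}{195} e_{2} - e_{3}


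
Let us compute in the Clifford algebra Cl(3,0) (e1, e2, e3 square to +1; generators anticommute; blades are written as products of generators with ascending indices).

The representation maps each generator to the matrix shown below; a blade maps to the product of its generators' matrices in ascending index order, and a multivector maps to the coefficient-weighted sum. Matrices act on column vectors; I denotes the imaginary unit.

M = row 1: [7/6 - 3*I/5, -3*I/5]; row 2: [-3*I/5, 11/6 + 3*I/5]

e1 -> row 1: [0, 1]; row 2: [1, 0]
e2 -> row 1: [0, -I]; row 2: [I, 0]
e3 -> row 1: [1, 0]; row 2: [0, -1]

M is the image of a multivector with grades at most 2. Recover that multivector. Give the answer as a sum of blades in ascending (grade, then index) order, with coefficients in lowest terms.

Method: 1, rho(e1), rho(e2), rho(e3) form a trace-orthogonal basis of the 2x2 complex matrices (tr(X Y) = 2 if X = Y, else 0), so M = m0*1 + m1*rho(e1) + m2*rho(e2) + m3*rho(e3) with m0 = tr(M)/2 = 3/2, m1 = tr(M rho(e1))/2 = -3*I/5, m2 = tr(M rho(e2))/2 = 0, m3 = tr(M rho(e3))/2 = -1/3 - 3*I/5.
Multiplying table entries, the bivector images are rho(e1 e2) = I*rho(e3), rho(e1 e3) = -I*rho(e2), rho(e2 e3) = I*rho(e1); with real blade coefficients the real parts of m0..m3 are the coefficients of 1, e1, e2, e3 and the imaginary parts give the bivectors (e2 e3: Im m1, e1 e3: -Im m2, e1 e2: Im m3).
Answer: 3/2 - 1/3*e3 - 3/5*e1 e2 - 3/5*e2 e3


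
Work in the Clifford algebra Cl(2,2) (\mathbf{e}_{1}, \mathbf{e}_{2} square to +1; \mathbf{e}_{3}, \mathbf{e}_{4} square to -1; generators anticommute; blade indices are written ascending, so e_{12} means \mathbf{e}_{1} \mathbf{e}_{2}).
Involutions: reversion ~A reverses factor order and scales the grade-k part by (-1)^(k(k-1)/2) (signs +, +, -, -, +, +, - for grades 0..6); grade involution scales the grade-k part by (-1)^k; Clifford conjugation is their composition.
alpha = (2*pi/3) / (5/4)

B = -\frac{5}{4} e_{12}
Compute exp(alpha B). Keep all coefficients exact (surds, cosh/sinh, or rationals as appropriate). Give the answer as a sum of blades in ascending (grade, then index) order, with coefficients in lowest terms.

B^2 = (-\frac{5}{4})^2*(e_{12})^2 = \frac{25}{16}*(-1) = -\frac{25}{16} (a basis 2-blade squares to minus the product of its generators' squares).
B^2 = -\frac{25}{16} — B^2 < 0, so the exponential closes trigonometrically: l = \frac{5}{4}, alpha*l = \frac{2 \pi}{3}, so exp(alpha B) = cos(\frac{2 \pi}{3}) + (sin(\frac{2 \pi}{3})/(\frac{5}{4}))*B = - \frac{1}{2} + (\frac{2 \sqrt{3}}{5})*B.
Answer: - \frac{1}{2} - \frac{\sqrt{3}}{2} e_{12}


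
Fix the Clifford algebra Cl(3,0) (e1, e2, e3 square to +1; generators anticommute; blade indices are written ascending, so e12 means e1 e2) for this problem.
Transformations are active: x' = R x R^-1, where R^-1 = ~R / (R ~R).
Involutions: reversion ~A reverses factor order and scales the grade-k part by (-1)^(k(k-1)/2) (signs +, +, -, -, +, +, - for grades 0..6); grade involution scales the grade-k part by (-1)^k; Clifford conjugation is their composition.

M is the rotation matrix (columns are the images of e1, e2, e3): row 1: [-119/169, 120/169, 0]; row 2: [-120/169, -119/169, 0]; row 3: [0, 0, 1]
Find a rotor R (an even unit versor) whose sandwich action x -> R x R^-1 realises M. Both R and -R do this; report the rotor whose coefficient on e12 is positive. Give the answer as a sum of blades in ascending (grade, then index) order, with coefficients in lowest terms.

Method: write R = a + b12*e12 + b13*e13 + b23*e23 with a^2 + b12^2 + b13^2 + b23^2 = 1 (so R^-1 = ~R). Expanding the columns R e_j ~R gives tr M = 4a^2 - 1 and, from the antisymmetric part, M21 - M12 = -4a*b12, M13 - M31 = 4a*b13, M32 - M23 = -4a*b23.
Here tr M = -69/169, so a^2 = (1 + tr M)/4 = 25/169 and a = ±5/13. Taking a = 5/13: M21 - M12 = -240/169, M13 - M31 = 0, M32 - M23 = 0, giving b12 = 12/13, b13 = 0, b23 = 0, i.e. R = 5/13 + 12/13*e12.
Its e12 coefficient is already positive.
Answer: 5/13 + 12/13*e12. Key observation: the double cover Spin(3) -> SO(3) sends R and -R to the same matrix (trace -69/169 here), so the stated sign of the e12 coefficient is what selects one sheet.


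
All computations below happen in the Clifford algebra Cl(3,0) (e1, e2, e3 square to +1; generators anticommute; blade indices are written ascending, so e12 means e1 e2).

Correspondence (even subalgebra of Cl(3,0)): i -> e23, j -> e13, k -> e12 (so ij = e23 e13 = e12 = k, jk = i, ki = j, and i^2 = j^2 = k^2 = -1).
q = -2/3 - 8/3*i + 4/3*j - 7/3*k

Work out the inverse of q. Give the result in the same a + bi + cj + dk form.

In blades: q = -2/3 - 7/3*e12 + 4/3*e13 - 8/3*e23.
With qbar = -2/3 + 7/3*e12 - 4/3*e13 + 8/3*e23 (scalar fixed, mapped units negated), q qbar = 133/9 (the sum of squared coefficients), so q^-1 = qbar / (133/9) = -6/133 + 3/19*e12 - 12/133*e13 + 24/133*e23; translating back:
Answer: -6/133 + 24/133*i - 12/133*j + 3/19*k


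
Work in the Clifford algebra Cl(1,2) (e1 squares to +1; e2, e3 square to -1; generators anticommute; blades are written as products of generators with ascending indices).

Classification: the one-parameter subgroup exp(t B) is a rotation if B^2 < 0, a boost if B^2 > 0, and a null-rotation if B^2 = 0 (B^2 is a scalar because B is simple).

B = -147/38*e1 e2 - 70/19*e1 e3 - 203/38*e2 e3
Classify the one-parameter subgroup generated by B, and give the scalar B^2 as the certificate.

B^2 term by term: the squares give (-147/38)^2*(e1 e2)^2 + (-70/19)^2*(e1 e3)^2 + (-203/38)^2*(e2 e3)^2 = 21609/1444*(+1) + 4900/361*(+1) + 41209/1444*(-1) = 0 (each basis 2-blade squares to minus the product of its generators' squares); cross terms between blades sharing an index anticommute and cancel. So B^2 = 0.
Answer: null-rotation, certificate B^2 = 0. Why this suffices: the scalar 0 survives any versor conjugation, so its sign alone determines the class however B is presented.


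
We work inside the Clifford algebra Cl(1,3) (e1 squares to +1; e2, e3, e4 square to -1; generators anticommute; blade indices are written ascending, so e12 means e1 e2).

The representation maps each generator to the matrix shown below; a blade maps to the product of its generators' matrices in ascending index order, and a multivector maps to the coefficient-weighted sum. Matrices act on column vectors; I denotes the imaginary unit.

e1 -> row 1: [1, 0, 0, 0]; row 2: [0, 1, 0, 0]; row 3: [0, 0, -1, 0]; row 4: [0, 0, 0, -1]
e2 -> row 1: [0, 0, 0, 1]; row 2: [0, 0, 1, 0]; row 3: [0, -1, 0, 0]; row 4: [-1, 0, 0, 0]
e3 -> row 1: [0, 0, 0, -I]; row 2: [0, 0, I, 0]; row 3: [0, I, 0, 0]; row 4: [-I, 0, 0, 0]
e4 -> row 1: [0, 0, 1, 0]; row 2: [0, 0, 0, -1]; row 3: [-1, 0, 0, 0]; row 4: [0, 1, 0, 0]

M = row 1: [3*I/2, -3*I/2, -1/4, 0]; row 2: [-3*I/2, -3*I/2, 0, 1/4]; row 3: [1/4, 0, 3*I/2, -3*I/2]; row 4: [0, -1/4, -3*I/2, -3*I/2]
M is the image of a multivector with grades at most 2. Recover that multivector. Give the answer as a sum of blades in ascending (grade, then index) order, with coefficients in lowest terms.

Method: the blade images are trace-orthogonal — tr(rho(e_A) rho(e_B)^-1) = 4 if A = B and 0 otherwise — and rho(e_A)^-1 = (e_A)^2 * rho(e_A) with (e_A)^2 = +1 or -1, so the coefficient of e_A in the preimage is (e_A)^2 * tr(M rho(e_A))/4.
Nonzero projections over blades of grade <= 2: e4: (e4)^2 = -1, tr(M rho(e4)) = 1, coefficient -1/4; e23: (e23)^2 = -1, tr(M rho(e23)) = 6, coefficient -3/2; e34: (e34)^2 = -1, tr(M rho(e34)) = -6, coefficient 3/2. Every other blade of grade <= 2 projects to 0.
Answer: -1/4*e4 - 3/2*e23 + 3/2*e34


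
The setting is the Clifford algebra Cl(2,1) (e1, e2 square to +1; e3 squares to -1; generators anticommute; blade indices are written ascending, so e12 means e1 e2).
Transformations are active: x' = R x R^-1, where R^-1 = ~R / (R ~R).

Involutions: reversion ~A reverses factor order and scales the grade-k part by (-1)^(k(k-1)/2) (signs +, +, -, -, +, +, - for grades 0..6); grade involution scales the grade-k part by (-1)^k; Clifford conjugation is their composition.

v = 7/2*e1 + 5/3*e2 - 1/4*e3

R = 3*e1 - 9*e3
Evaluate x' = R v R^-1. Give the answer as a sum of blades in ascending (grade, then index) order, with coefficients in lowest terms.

~R = 3*e1 - 9*e3, and R ~R = -72, so R^-1 = ~R / (-72).
R v = 33/4 + 5*e12 + 123/4*e13 + 15*e23
Answer: -67/16*e1 - 5/3*e2 + 37/16*e3


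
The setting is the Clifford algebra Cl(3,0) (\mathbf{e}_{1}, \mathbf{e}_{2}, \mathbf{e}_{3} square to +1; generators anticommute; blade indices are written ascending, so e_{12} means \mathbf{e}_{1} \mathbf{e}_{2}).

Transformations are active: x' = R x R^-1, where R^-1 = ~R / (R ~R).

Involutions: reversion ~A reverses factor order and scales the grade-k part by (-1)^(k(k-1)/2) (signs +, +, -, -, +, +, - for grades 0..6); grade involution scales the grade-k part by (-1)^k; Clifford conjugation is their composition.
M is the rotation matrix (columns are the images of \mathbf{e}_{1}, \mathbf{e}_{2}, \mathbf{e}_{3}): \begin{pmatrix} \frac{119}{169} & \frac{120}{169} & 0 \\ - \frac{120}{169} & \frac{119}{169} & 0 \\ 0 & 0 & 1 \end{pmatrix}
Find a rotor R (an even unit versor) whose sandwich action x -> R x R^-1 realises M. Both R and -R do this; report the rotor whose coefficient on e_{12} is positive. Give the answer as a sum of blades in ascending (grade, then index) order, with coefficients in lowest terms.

Method: write R = a + b12*e_{12} + b13*e_{13} + b23*e_{23} with a^2 + b12^2 + b13^2 + b23^2 = 1 (so R^-1 = ~R). Expanding the columns R e_j ~R gives tr M = 4a^2 - 1 and, from the antisymmetric part, M21 - M12 = -4a*b12, M13 - M31 = 4a*b13, M32 - M23 = -4a*b23.
Here tr M = \frac{407}{169}, so a^2 = (1 + tr M)/4 = \frac{144}{169} and a = ±\frac{12}{13}. Taking a = \frac{12}{13}: M21 - M12 = -\frac{240}{169}, M13 - M31 = 0, M32 - M23 = 0, giving b12 = \frac{5}{13}, b13 = 0, b23 = 0, i.e. R = \frac{12}{13} + \frac{5}{13} e_{12}.
Its e_{12} coefficient is already positive.
Answer: \frac{12}{13} + \frac{5}{13} e_{12}. Recall the cover is two-to-one: with M of trace \frac{407}{169}, both preimages act alike, and the stated e_{12} sign chooses the sheet.


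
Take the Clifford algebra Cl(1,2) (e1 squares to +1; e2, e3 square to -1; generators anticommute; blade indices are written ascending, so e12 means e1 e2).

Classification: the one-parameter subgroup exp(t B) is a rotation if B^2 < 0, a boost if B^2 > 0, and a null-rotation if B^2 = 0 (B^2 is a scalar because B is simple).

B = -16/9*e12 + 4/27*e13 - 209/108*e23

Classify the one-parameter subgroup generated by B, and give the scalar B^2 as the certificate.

B^2 term by term: the squares give (-16/9)^2*(e12)^2 + (4/27)^2*(e13)^2 + (-209/108)^2*(e23)^2 = 256/81*(+1) + 16/729*(+1) + 43681/11664*(-1) = -9/16 (each basis 2-blade squares to minus the product of its generators' squares); cross terms between blades sharing an index anticommute and cancel. So B^2 = -9/16.
Answer: rotation, certificate B^2 = -9/16. Certificate logic: -9/16 is a conjugation-invariant scalar, so its sign fixes rotation versus boost versus null-rotation outright.


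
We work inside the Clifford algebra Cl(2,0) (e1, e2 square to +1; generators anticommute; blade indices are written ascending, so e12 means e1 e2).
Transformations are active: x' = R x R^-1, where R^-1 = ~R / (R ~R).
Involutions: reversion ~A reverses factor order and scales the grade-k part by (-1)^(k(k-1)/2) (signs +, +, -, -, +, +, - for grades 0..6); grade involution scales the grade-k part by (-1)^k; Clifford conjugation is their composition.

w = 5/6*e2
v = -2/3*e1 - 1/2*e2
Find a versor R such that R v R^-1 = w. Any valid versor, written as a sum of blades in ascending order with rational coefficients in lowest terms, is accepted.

Reasoning: v^2 = w^2 = 25/36 since conjugation preserves the quadratic form; R = v + w = -2/3*e1 + 1/3*e2 is then valid when invertible, keeping its own part and reversing (v - w)/2.
Answer: -2/3*e1 + 1/3*e2


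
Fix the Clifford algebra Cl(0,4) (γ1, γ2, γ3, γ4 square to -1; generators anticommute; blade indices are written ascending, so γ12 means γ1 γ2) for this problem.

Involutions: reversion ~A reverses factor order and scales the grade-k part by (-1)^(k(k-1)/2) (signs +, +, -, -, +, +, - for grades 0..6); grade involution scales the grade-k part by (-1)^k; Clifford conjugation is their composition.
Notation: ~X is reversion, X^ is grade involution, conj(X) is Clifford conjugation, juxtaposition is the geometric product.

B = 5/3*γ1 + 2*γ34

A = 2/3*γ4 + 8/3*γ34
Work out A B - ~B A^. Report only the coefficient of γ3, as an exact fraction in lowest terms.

first term: -16/3 + 4/3*γ3 - 10/9*γ14 + 40/9*γ134
second term: 16/3 - 4/3*γ3 - 10/9*γ14 + 40/9*γ134
Answer: 8/3


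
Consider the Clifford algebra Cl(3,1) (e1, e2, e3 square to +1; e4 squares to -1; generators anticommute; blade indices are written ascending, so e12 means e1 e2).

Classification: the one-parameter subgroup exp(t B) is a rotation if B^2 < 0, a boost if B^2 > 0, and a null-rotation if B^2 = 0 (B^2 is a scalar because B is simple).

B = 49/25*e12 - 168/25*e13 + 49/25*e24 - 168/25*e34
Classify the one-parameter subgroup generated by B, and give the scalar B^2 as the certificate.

B^2 term by term: the squares give (49/25)^2*(e12)^2 + (-168/25)^2*(e13)^2 + (49/25)^2*(e24)^2 + (-168/25)^2*(e34)^2 = 2401/625*(-1) + 28224/625*(-1) + 2401/625*(+1) + 28224/625*(+1) = 0 (each basis 2-blade squares to minus the product of its generators' squares); cross terms between blades sharing an index anticommute and cancel; the commuting (index-disjoint) pairs give grade-4 terms 2*c*c'*(blade product), which cancel blade by blade — e1234: -16464/625 + 16464/625 = 0 — confirming B is simple. So B^2 = 0.
Answer: null-rotation, certificate B^2 = 0. Note: conjugating B changes its blade decomposition but never the scalar B^2 = 0, whose sign settles the classification.


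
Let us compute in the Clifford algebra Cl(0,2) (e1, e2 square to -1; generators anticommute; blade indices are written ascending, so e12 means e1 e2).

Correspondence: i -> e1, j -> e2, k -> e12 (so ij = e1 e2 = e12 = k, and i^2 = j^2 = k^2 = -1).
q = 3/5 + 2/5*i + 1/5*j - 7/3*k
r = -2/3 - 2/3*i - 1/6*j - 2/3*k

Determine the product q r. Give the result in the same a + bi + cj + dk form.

In blades: q = 3/5 + 2/5*e1 + 1/5*e2 - 7/3*e12, r = -2/3 - 2/3*e1 - 1/6*e2 - 2/3*e12.
Distribute q over r term by term (generator squares from the signature, products reordered to ascending indices): (3/5)*r = -2/5 - 2/5*e1 - 1/10*e2 - 2/5*e12; (2/5*e1)*r = 4/15 - 4/15*e1 + 4/15*e2 - 1/15*e12; (1/5*e2)*r = 1/30 - 2/15*e1 - 2/15*e2 + 2/15*e12; (-7/3*e12)*r = -14/9 - 7/18*e1 + 14/9*e2 + 14/9*e12.
Sum: -149/90 - 107/90*e1 + 143/90*e2 + 11/9*e12; translating back through the correspondence:
Answer: -149/90 - 107/90*i + 143/90*j + 11/9*k


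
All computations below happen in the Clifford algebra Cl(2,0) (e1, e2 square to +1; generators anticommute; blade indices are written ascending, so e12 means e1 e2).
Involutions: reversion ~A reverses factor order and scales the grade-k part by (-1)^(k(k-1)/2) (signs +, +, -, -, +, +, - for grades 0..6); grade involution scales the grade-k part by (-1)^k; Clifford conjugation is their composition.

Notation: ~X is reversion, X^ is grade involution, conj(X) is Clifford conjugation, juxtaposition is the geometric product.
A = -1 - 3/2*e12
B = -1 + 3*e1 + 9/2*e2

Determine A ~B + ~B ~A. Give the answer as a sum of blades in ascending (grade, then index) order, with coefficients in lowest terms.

first term: 1 - 39/4*e1 + 3/2*e12
second term: 1 - 39/4*e1 - 3/2*e12
Answer: 2 - 39/2*e1


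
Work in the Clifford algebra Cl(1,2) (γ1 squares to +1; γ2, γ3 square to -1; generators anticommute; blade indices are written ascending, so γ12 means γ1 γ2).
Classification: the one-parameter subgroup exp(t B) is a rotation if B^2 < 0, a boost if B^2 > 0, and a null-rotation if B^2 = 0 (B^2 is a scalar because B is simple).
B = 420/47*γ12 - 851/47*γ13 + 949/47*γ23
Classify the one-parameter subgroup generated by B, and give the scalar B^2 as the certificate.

B^2 term by term: the squares give (420/47)^2*(γ12)^2 + (-851/47)^2*(γ13)^2 + (949/47)^2*(γ23)^2 = 176400/2209*(+1) + 724201/2209*(+1) + 900601/2209*(-1) = 0 (each basis 2-blade squares to minus the product of its generators' squares); cross terms between blades sharing an index anticommute and cancel. So B^2 = 0.
Answer: null-rotation, certificate B^2 = 0. The class reads off the invariant scalar 0 directly.


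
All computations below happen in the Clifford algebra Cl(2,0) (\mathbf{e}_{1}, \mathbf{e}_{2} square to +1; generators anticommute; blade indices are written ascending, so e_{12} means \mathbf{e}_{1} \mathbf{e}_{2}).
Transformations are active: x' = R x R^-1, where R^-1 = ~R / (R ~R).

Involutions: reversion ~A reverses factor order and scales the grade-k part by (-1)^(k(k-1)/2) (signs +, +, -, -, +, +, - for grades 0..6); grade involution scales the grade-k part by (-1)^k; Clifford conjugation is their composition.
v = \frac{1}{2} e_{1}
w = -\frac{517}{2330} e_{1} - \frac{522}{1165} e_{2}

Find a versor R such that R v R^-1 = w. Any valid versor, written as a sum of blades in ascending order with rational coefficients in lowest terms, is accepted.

Why this works: both vectors square to \frac{1}{4}, so q(v) = q(w) and R = v + w = \frac{324}{1165} e_{1} - \frac{522}{1165} e_{2} carries v to w — its own direction survives, the complement (v - w)/2 flips.
Answer: \frac{324}{1165} e_{1} - \frac{522}{1165} e_{2}


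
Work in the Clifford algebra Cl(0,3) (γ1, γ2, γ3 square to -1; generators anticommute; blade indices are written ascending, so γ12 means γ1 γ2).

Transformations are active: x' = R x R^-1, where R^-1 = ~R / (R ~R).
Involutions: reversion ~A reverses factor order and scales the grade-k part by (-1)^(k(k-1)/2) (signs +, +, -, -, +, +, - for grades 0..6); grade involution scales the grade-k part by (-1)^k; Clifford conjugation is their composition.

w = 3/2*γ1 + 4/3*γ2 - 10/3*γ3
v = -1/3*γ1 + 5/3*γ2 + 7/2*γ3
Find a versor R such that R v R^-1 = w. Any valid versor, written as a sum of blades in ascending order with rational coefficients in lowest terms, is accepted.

Reasoning: v^2 = w^2 = -545/36 since conjugation preserves the quadratic form; R = v + w = 7/6*γ1 + 3*γ2 + 1/6*γ3 is then valid when invertible, keeping its own part and reversing (v - w)/2.
Answer: 7/6*γ1 + 3*γ2 + 1/6*γ3


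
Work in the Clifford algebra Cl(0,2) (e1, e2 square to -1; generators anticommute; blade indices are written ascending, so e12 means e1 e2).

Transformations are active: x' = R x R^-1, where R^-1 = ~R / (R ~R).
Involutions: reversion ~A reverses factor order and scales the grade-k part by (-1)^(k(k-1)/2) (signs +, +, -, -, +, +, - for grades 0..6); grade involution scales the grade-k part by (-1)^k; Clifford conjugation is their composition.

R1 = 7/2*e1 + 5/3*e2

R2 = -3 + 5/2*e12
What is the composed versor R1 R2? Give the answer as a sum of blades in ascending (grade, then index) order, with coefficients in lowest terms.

Distribute over the terms of R1 (each basis-blade product reordered to ascending indices, repeated generators contracted through their squares):
(7/2*e1) R2 = -21/2*e1 - 35/4*e2
(5/3*e2) R2 = 25/6*e1 - 5*e2
Summing the partial products and collecting blades:
Answer: -19/3*e1 - 55/4*e2


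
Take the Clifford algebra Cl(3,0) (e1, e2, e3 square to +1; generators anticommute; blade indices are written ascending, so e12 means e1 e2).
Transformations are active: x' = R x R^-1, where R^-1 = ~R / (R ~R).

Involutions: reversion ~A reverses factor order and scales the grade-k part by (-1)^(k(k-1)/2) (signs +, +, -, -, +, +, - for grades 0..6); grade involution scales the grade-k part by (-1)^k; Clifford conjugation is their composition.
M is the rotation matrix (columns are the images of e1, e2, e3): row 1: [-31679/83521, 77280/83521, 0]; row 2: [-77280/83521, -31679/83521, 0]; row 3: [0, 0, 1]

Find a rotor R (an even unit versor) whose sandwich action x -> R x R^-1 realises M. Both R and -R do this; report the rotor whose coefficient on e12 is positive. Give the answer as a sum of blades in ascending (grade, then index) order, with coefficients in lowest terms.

Method: write R = a + b12*e12 + b13*e13 + b23*e23 with a^2 + b12^2 + b13^2 + b23^2 = 1 (so R^-1 = ~R). Expanding the columns R e_j ~R gives tr M = 4a^2 - 1 and, from the antisymmetric part, M21 - M12 = -4a*b12, M13 - M31 = 4a*b13, M32 - M23 = -4a*b23.
Here tr M = 20163/83521, so a^2 = (1 + tr M)/4 = 25921/83521 and a = ±161/289. Taking a = 161/289: M21 - M12 = -154560/83521, M13 - M31 = 0, M32 - M23 = 0, giving b12 = 240/289, b13 = 0, b23 = 0, i.e. R = 161/289 + 240/289*e12.
Its e12 coefficient is already positive.
Answer: 161/289 + 240/289*e12. Note: both R and -R realise this M (trace 20163/83521); the covering map identifies them, and the e12-coefficient sign is the tie-breaker.


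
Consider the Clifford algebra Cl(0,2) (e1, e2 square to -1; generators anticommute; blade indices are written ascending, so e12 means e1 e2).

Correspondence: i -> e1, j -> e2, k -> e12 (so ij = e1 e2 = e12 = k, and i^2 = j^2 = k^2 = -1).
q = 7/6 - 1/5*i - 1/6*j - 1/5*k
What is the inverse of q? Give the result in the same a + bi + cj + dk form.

In blades: q = 7/6 - 1/5*e1 - 1/6*e2 - 1/5*e12.
With qbar = 7/6 + 1/5*e1 + 1/6*e2 + 1/5*e12 (scalar fixed, mapped units negated), q qbar = 661/450 (the sum of squared coefficients), so q^-1 = qbar / (661/450) = 525/661 + 90/661*e1 + 75/661*e2 + 90/661*e12; translating back:
Answer: 525/661 + 90/661*i + 75/661*j + 90/661*k


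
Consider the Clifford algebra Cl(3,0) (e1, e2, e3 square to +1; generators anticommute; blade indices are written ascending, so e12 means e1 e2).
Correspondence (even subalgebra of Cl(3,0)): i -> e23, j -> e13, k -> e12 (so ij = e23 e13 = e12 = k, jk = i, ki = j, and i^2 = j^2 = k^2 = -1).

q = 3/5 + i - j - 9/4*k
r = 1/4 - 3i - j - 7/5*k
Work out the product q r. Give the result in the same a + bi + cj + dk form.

In blades: q = 3/5 - 9/4*e12 - e13 + e23, r = 1/4 - 7/5*e12 - e13 - 3*e23.
Distribute q over r term by term (generator squares from the signature, products reordered to ascending indices): (3/5)*r = 3/20 - 21/25*e12 - 3/5*e13 - 9/5*e23; (-9/4*e12)*r = -63/20 - 9/16*e12 + 27/4*e13 - 9/4*e23; (-e13)*r = -1 - 3*e12 - 1/4*e13 + 7/5*e23; (e23)*r = 3 - e12 + 7/5*e13 + 1/4*e23.
Sum: -1 - 2161/400*e12 + 73/10*e13 - 12/5*e23; translating back through the correspondence:
Answer: -1 - 12/5*i + 73/10*j - 2161/400*k


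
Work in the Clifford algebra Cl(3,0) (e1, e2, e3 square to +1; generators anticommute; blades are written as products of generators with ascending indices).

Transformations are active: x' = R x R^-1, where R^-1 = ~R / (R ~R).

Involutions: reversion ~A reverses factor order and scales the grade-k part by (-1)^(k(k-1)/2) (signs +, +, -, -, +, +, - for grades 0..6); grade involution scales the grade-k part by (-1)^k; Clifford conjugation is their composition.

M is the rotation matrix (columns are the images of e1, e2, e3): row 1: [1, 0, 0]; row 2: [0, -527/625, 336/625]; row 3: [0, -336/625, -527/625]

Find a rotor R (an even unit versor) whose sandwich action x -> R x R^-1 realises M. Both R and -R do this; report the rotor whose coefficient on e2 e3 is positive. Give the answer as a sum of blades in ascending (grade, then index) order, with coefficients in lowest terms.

Method: write R = a + b12*e1 e2 + b13*e1 e3 + b23*e2 e3 with a^2 + b12^2 + b13^2 + b23^2 = 1 (so R^-1 = ~R). Expanding the columns R e_j ~R gives tr M = 4a^2 - 1 and, from the antisymmetric part, M21 - M12 = -4a*b12, M13 - M31 = 4a*b13, M32 - M23 = -4a*b23.
Here tr M = -429/625, so a^2 = (1 + tr M)/4 = 49/625 and a = ±7/25. Taking a = 7/25: M21 - M12 = 0, M13 - M31 = 0, M32 - M23 = -672/625, giving b12 = 0, b13 = 0, b23 = 24/25, i.e. R = 7/25 + 24/25*e2 e3.
Its e2 e3 coefficient is already positive.
Answer: 7/25 + 24/25*e2 e3. Uniqueness: Spin(3) -> SO(3) maps R and -R to the same rotation of trace -429/625; fixing the sign of the e2 e3 coefficient removes the ambiguity.


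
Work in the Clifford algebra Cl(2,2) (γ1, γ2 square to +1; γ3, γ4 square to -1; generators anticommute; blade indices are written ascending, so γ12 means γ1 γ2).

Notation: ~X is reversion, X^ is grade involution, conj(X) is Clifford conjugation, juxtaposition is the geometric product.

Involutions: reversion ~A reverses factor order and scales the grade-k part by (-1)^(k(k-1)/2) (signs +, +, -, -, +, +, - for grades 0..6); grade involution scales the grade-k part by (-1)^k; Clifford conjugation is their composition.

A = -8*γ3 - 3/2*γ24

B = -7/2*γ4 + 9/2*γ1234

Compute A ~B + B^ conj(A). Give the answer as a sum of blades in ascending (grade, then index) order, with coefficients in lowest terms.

first term: -21/4*γ2 + 27/4*γ13 + 28*γ34 + 36*γ124
second term: 21/4*γ2 - 27/4*γ13 - 28*γ34 + 36*γ124
Answer: 72*γ124


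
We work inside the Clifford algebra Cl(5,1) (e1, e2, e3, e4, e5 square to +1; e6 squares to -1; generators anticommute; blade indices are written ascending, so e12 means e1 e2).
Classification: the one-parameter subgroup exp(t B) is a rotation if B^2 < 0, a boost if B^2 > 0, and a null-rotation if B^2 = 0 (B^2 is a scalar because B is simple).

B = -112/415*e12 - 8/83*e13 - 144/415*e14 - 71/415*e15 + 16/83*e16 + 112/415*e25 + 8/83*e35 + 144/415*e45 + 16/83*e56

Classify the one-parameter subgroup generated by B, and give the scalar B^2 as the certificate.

B^2 term by term: the squares give (-112/415)^2*(e12)^2 + (-8/83)^2*(e13)^2 + (-144/415)^2*(e14)^2 + (-71/415)^2*(e15)^2 + (16/83)^2*(e16)^2 + (112/415)^2*(e25)^2 + (8/83)^2*(e35)^2 + (144/415)^2*(e45)^2 + (16/83)^2*(e56)^2 = 12544/172225*(-1) + 64/6889*(-1) + 20736/172225*(-1) + 5041/172225*(-1) + 256/6889*(+1) + 12544/172225*(-1) + 64/6889*(-1) + 20736/172225*(-1) + 256/6889*(+1) = -9/25 (each basis 2-blade squares to minus the product of its generators' squares); cross terms between blades sharing an index anticommute and cancel; the commuting (index-disjoint) pairs give grade-4 terms 2*c*c'*(blade product), which cancel blade by blade — e1235: -1792/34445 + 1792/34445 = 0; e1245: -32256/172225 + 32256/172225 = 0; e1256: -3584/34445 + 3584/34445 = 0; e1345: -2304/34445 + 2304/34445 = 0; e1356: -256/6889 + 256/6889 = 0; e1456: -4608/34445 + 4608/34445 = 0 — confirming B is simple. So B^2 = -9/25.
Answer: rotation, certificate B^2 = -9/25. B^2 = -9/25 is basis-independent, so its sign is the whole story.


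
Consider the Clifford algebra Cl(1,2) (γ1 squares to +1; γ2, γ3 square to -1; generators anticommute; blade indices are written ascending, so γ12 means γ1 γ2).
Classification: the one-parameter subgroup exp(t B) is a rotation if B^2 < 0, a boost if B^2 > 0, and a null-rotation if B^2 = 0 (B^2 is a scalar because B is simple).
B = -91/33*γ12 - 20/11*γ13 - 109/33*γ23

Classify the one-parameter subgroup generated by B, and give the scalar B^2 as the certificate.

B^2 term by term: the squares give (-91/33)^2*(γ12)^2 + (-20/11)^2*(γ13)^2 + (-109/33)^2*(γ23)^2 = 8281/1089*(+1) + 400/121*(+1) + 11881/1089*(-1) = 0 (each basis 2-blade squares to minus the product of its generators' squares); cross terms between blades sharing an index anticommute and cancel. So B^2 = 0.
Answer: null-rotation, certificate B^2 = 0. Because 0 is invariant under every versor sandwich, the classification follows from its sign alone.


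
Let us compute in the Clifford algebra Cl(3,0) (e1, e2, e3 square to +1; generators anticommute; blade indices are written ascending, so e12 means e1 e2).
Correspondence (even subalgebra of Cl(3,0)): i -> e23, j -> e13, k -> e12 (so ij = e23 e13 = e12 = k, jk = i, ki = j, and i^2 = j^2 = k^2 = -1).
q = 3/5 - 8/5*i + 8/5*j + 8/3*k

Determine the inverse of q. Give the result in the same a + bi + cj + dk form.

In blades: q = 3/5 + 8/3*e12 + 8/5*e13 - 8/5*e23.
With qbar = 3/5 - 8/3*e12 - 8/5*e13 + 8/5*e23 (scalar fixed, mapped units negated), q qbar = 2833/225 (the sum of squared coefficients), so q^-1 = qbar / (2833/225) = 135/2833 - 600/2833*e12 - 360/2833*e13 + 360/2833*e23; translating back:
Answer: 135/2833 + 360/2833*i - 360/2833*j - 600/2833*k


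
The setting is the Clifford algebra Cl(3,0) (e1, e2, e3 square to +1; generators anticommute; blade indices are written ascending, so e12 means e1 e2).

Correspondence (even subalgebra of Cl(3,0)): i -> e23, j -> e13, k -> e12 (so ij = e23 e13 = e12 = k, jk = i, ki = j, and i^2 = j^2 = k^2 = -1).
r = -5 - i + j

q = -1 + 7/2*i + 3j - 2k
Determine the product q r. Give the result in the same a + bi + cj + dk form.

In blades: q = -1 - 2*e12 + 3*e13 + 7/2*e23, r = -5 + e13 - e23.
Distribute q over r term by term (generator squares from the signature, products reordered to ascending indices): (-1)*r = 5 - e13 + e23; (-2*e12)*r = 10*e12 + 2*e13 + 2*e23; (3*e13)*r = -3 + 3*e12 - 15*e13; (7/2*e23)*r = 7/2 + 7/2*e12 - 35/2*e23.
Sum: 11/2 + 33/2*e12 - 14*e13 - 29/2*e23; translating back through the correspondence:
Answer: 11/2 - 29/2*i - 14j + 33/2*k


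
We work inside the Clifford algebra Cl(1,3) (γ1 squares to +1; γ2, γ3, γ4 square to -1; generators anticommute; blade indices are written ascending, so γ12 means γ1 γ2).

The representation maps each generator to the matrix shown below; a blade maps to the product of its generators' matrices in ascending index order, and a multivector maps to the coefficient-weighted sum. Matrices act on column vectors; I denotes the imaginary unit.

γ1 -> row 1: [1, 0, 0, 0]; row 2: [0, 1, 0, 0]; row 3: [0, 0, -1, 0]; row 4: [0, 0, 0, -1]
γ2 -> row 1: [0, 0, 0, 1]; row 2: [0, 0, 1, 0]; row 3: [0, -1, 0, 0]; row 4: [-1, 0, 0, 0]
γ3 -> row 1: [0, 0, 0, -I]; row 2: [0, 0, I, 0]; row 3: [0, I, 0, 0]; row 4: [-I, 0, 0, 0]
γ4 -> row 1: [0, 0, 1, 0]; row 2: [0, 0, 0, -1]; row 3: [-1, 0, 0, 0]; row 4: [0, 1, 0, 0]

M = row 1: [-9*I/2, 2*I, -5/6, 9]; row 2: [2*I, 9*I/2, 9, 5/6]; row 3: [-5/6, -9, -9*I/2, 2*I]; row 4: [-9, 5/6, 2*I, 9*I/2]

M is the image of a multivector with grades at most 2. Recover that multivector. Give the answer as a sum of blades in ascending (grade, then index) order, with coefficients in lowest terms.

Method: the blade images are trace-orthogonal — tr(rho(e_A) rho(e_B)^-1) = 4 if A = B and 0 otherwise — and rho(e_A)^-1 = (e_A)^2 * rho(e_A) with (e_A)^2 = +1 or -1, so the coefficient of e_A in the preimage is (e_A)^2 * tr(M rho(e_A))/4.
Nonzero projections over blades of grade <= 2: γ2: (γ2)^2 = -1, tr(M rho(γ2)) = -36, coefficient 9; γ14: (γ14)^2 = +1, tr(M rho(γ14)) = -10/3, coefficient -5/6; γ23: (γ23)^2 = -1, tr(M rho(γ23)) = -18, coefficient 9/2; γ34: (γ34)^2 = -1, tr(M rho(γ34)) = 8, coefficient -2. Every other blade of grade <= 2 projects to 0.
Answer: 9*γ2 - 5/6*γ14 + 9/2*γ23 - 2*γ34


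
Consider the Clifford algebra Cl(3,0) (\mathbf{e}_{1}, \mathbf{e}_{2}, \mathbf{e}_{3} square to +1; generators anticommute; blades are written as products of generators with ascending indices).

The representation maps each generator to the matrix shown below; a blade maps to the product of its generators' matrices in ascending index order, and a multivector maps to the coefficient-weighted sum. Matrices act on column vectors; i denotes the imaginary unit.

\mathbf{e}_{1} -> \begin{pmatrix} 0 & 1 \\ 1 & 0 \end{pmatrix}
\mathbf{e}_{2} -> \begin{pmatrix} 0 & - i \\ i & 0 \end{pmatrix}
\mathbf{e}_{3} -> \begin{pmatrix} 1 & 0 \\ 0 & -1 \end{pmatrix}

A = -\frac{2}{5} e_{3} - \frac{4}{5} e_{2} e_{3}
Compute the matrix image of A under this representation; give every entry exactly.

Bivector images (products of the table entries): rho(e_{2} e_{3}) = rho(\mathbf{e}_{2})rho(\mathbf{e}_{3}) = \begin{pmatrix} 0 & i \\ i & 0 \end{pmatrix}.
M = (-\frac{2}{5})*rho(e_{3}) + (-\frac{4}{5})*rho(e_{2} e_{3}), summed entrywise:
Answer: \begin{pmatrix} - \frac{2}{5} & - \frac{4 i}{5} \\ - \frac{4 i}{5} & \frac{2}{5} \end{pmatrix}


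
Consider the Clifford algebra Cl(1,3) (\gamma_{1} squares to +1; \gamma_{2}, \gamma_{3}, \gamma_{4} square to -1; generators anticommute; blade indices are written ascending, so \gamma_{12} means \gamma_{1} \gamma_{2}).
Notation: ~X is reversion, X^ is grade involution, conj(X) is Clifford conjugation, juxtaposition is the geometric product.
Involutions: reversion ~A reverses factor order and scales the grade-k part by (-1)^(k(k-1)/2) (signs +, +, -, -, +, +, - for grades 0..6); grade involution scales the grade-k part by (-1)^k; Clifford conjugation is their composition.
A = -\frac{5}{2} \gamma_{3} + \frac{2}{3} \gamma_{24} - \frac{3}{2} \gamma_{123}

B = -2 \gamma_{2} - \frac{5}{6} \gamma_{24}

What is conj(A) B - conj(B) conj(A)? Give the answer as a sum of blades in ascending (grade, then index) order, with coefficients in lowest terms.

first term: -\frac{5}{9} + \frac{4}{3} \gamma_{4} + 3 \gamma_{13} + 5 \gamma_{23} + \frac{5}{4} \gamma_{134} + \frac{25}{12} \gamma_{234}
second term: \frac{5}{9} + \frac{4}{3} \gamma_{4} - 3 \gamma_{13} + 5 \gamma_{23} + \frac{5}{4} \gamma_{134} - \frac{25}{12} \gamma_{234}
Answer: -\frac{10}{9} + 6 \gamma_{13} + \frac{25}{6} \gamma_{234}


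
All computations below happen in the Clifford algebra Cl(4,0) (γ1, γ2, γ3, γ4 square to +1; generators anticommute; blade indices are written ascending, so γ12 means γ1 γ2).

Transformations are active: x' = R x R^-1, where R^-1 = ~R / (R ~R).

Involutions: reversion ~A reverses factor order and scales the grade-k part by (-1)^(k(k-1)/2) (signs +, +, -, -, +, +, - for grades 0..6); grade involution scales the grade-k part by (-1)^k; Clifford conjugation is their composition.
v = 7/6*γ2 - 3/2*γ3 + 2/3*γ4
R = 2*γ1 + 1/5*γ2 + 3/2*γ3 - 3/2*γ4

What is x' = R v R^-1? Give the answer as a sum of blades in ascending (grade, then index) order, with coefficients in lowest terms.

~R = 2*γ1 + 1/5*γ2 + 3/2*γ3 - 3/2*γ4, and R ~R = 427/50, so R^-1 = ~R / (427/50).
R v = -181/60 + 7/3*γ12 - 3*γ13 + 4/3*γ14 - 41/20*γ23 + 113/60*γ24 - 5/4*γ34
Answer: -1810/1281*γ1 - 1117/854*γ2 + 188/427*γ3 + 1007/2562*γ4


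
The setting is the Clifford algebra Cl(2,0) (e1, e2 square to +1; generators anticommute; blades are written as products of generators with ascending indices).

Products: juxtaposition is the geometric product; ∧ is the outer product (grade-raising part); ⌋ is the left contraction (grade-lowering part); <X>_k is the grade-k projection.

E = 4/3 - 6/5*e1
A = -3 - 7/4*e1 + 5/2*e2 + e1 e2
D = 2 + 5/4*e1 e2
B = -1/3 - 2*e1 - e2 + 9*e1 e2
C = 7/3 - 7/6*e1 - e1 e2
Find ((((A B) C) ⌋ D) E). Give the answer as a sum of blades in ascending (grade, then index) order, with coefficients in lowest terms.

step 1: -7 - 203/12*e1 - 139/12*e2 - 247/12*e1 e2
step 2: -1237/72 - 386/9*e1 - 273/8*e2 - 1309/24*e1 e2
step 3: 9739/288 + 1365/32*e1 - 965/18*e2 - 6185/288*e1 e2
step 4: -2635/432 + 3911/240*e1 - 42013/432*e2 - 20081/216*e1 e2
Answer: -2635/432 + 3911/240*e1 - 42013/432*e2 - 20081/216*e1 e2


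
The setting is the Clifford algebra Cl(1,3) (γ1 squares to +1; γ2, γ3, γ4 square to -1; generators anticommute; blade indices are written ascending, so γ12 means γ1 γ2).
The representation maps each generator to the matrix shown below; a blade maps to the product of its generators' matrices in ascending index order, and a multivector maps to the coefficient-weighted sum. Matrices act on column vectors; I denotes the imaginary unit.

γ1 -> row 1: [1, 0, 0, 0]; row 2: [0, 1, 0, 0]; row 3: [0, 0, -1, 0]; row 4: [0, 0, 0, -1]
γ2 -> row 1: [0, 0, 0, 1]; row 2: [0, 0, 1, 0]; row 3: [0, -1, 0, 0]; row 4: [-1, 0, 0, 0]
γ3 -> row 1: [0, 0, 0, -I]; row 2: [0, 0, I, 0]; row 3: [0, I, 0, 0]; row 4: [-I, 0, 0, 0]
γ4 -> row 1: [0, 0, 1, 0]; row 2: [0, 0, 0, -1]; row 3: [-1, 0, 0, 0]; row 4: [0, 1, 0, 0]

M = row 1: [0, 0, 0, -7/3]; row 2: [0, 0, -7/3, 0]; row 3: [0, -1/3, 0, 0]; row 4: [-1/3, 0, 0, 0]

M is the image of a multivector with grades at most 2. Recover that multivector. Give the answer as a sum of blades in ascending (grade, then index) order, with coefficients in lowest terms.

Method: the blade images are trace-orthogonal — tr(rho(e_A) rho(e_B)^-1) = 4 if A = B and 0 otherwise — and rho(e_A)^-1 = (e_A)^2 * rho(e_A) with (e_A)^2 = +1 or -1, so the coefficient of e_A in the preimage is (e_A)^2 * tr(M rho(e_A))/4.
Nonzero projections over blades of grade <= 2: γ2: (γ2)^2 = -1, tr(M rho(γ2)) = 4, coefficient -1; γ12: (γ12)^2 = +1, tr(M rho(γ12)) = -16/3, coefficient -4/3. Every other blade of grade <= 2 projects to 0.
Answer: -γ2 - 4/3*γ12
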